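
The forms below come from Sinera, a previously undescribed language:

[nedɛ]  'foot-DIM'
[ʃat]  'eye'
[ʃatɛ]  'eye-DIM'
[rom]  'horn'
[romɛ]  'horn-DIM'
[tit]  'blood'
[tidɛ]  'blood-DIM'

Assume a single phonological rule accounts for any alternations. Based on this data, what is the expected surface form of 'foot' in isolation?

The stem for 'blood' ends in [t] in [tit] but [d] in [tidɛ].
If /t/ were underlying and a rule turned it into [d] before the DIM suffix, 'eye' would also alternate; but it has [t] in both [ʃat] and [ʃatɛ].
The underlying segment must be /d/; voiced obstruents become voiceless word-finally, yielding [t] there.
From [nedɛ] the stem 'foot' is /ned/; word-finally this yields [net].

[net]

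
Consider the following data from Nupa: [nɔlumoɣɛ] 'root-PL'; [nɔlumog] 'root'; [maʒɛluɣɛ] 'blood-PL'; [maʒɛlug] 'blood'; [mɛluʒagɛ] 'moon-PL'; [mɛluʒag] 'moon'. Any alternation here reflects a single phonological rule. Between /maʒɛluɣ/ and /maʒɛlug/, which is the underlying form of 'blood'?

/maʒɛluɣ/

The stem for 'blood' ends in [ɣ] in [maʒɛluɣɛ] but [g] in [maʒɛlug].
But 'moon' keeps [g] in both environments ([mɛluʒagɛ], [mɛluʒag]), so there is no rule changing /g/ to [ɣ] before the PL suffix.
Therefore /ɣ/ is basic and [g] is derived by word-final hardening (voiced fricatives become stops word-finally).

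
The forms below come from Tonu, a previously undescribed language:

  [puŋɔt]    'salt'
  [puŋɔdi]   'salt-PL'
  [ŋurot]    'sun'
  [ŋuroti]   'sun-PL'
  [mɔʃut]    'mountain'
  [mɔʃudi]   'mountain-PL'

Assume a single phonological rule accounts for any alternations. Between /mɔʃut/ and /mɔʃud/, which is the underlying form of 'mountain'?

/mɔʃud/

In [mɔʃut] and [mɔʃudi] the final segment of 'mountain' alternates: [t] ~ [d].
Compare 'sun', with invariant [t] in [ŋurot] and [ŋuroti]: an analysis with underlying /t/ and a rule producing [d] before the PL suffix would wrongly predict alternation here too.
The alternation reflects word-final obstruent devoicing: voiced obstruents become voiceless word-finally. /d/ is underlying.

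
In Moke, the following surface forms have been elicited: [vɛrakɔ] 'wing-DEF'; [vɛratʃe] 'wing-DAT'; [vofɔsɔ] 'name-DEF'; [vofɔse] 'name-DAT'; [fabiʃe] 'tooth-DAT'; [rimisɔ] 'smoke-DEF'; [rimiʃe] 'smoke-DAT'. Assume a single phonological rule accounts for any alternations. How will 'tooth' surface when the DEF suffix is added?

The root 'smoke' surfaces as [rimisɔ] and [rimiʃe], with a stem-final [s] ~ [ʃ] alternation.
If /s/ were underlying and a rule turned it into [ʃ] before the DAT suffix, 'name' would also alternate; but it has [s] in both [vofɔsɔ] and [vofɔse].
The alternation reflects depalatalization: palato-alveolar /tʃ/ and /ʃ/ become [k] and [s] when no front vowel follows. /ʃ/ is underlying.
From [fabiʃe] the stem 'tooth' is /fabiʃ/; when no front vowel follows this yields [fabisɔ].

[fabisɔ]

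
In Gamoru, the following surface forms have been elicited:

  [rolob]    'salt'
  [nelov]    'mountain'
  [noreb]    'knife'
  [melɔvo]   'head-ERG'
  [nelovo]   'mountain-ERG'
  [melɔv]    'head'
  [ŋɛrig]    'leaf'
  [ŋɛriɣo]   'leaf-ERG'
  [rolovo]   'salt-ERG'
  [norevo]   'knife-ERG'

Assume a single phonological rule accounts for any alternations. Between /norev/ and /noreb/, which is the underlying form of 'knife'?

/noreb/

The stem for 'knife' ends in [v] in [norevo] but [b] in [noreb].
If /v/ were underlying and a rule turned it into [b] in isolation, 'mountain' would also alternate; but it has [v] in both [nelovo] and [nelov].
So /b/ is underlying, and a rule of intervocalic spirantization — voiced stops become fricatives between vowels — gives [v].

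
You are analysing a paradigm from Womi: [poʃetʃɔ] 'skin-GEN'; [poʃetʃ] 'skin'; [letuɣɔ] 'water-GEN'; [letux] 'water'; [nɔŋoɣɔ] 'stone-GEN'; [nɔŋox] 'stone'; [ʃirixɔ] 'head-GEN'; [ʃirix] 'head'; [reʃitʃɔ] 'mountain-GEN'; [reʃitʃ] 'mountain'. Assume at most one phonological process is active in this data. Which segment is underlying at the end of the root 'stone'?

/ɣ/

The root 'stone' surfaces as [nɔŋoɣɔ] and [nɔŋox], with a stem-final [ɣ] ~ [x] alternation.
Compare 'head', with invariant [x] in [ʃirixɔ] and [ʃirix]: an analysis with underlying /x/ and a rule producing [ɣ] before the GEN suffix would wrongly predict alternation here too.
The alternation reflects word-final obstruent devoicing: voiced obstruents become voiceless word-finally. /ɣ/ is underlying.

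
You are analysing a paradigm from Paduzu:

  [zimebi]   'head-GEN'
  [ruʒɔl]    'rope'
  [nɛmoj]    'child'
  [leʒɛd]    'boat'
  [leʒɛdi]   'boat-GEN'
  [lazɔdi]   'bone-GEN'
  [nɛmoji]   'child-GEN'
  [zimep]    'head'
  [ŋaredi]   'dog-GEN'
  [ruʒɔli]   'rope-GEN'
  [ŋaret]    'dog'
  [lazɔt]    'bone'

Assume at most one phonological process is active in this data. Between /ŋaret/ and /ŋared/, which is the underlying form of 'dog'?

/ŋaret/

The root 'dog' surfaces as [ŋaredi] and [ŋaret], with a stem-final [d] ~ [t] alternation.
But 'boat' keeps [d] in both environments ([leʒɛdi], [leʒɛd]), so there is no rule changing /d/ to [t] in isolation.
Therefore /t/ is basic and [d] is derived by intervocalic voicing (voiceless stops become voiced between vowels).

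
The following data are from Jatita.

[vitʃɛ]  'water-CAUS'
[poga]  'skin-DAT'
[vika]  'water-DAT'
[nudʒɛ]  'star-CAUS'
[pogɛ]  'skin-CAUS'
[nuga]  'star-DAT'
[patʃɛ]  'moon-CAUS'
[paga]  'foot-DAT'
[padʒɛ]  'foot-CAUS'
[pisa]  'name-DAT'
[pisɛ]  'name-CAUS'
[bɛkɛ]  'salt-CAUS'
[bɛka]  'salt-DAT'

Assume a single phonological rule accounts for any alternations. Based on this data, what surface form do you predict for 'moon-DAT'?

[paka]

In [vitʃɛ] and [vika] the final segment of 'water' alternates: [tʃ] ~ [k].
But 'salt' keeps [k] in both environments ([bɛkɛ], [bɛka]), so there is no rule changing /k/ to [tʃ] before the CAUS suffix.
The alternation reflects depalatalization: palato-alveolar /tʃ/ and /dʒ/ become [k] and [g] when no front vowel follows. /tʃ/ is underlying.
From [patʃɛ] the stem 'moon' is /patʃ/; when no front vowel follows this yields [paka].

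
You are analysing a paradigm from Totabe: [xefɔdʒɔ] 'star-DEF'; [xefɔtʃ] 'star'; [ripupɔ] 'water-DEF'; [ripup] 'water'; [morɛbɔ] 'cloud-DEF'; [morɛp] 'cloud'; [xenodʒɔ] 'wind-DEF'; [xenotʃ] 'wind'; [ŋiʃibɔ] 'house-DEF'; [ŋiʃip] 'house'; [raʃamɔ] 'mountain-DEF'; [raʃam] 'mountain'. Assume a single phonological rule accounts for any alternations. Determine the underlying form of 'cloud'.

/morɛb/

The root 'cloud' surfaces as [morɛbɔ] and [morɛp], with a stem-final [b] ~ [p] alternation.
If /p/ were underlying and a rule turned it into [b] before the DEF suffix, 'water' would also alternate; but it has [p] in both [ripupɔ] and [ripup].
The alternation reflects word-final obstruent devoicing: voiced obstruents become voiceless word-finally. /b/ is underlying.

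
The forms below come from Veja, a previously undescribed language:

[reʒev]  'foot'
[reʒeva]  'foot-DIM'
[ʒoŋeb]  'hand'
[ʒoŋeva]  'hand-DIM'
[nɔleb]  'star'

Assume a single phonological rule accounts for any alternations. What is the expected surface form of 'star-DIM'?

The root 'hand' surfaces as [ʒoŋeb] and [ʒoŋeva], with a stem-final [b] ~ [v] alternation.
If /v/ were underlying and a rule turned it into [b] in isolation, 'foot' would also alternate; but it has [v] in both [reʒev] and [reʒeva].
Therefore /b/ is basic and [v] is derived by intervocalic spirantization (voiced stops become fricatives between vowels).
The one attested form of 'star', [nɔleb], shows underlying /nɔleb/. Applying the same rule between vowels gives [nɔleva].

[nɔleva]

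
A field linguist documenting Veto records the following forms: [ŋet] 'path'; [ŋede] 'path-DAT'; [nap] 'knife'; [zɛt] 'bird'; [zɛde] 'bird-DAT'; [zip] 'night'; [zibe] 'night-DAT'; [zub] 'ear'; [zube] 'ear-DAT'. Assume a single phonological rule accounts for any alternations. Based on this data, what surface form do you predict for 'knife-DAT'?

[nabe]

'night' shows [p] ~ [b] at the end of the stem ([zip] vs [zibe]).
But 'ear' keeps [b] in both environments ([zub], [zube]), so there is no rule changing /b/ to [p] in isolation.
Therefore /p/ is basic and [b] is derived by intervocalic voicing (voiceless stops become voiced between vowels).
From [nap] the stem 'knife' is /nap/; between vowels this yields [nabe].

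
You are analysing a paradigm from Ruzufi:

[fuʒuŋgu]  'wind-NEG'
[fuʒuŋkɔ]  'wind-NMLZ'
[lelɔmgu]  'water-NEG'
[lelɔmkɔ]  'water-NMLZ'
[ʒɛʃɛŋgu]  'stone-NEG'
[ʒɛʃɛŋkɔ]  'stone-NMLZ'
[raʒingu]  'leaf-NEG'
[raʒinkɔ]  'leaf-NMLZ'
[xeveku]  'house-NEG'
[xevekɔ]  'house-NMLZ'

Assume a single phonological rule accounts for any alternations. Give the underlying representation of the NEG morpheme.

/-gu/

The NEG suffix surfaces as [-gu] and [-ku], depending on the final segment of the stem.
By contrast the NMLZ suffix keeps its initial [k] throughout — that segment must be underlying.
The NEG suffix is therefore /-gu/ underlyingly, with post-vocalic devoicing: voiced stops become voiceless after a vowel.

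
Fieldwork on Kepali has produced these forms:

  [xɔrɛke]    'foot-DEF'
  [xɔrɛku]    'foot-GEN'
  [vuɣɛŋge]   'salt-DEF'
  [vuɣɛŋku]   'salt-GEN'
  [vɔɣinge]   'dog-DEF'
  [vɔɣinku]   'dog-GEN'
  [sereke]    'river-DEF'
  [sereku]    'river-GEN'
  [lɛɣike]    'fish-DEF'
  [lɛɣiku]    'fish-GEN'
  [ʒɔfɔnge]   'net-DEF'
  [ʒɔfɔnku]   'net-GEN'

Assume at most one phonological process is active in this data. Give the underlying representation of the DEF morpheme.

The DEF morpheme has two allomorphs, [-ge] and [-ke].
The GEN suffix, which begins with [k], is invariant after every stem; so [k] is not altered by any rule here.
So the underlying form is /-ge/, and voiced stops become voiceless after a vowel.

/-ge/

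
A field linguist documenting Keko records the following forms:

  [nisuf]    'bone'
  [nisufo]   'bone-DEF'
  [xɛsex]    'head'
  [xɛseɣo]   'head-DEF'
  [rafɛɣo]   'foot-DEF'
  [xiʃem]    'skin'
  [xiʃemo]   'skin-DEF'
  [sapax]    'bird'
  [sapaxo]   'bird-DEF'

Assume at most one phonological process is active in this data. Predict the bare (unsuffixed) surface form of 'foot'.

[rafɛx]

'head' shows [x] ~ [ɣ] at the end of the stem ([xɛsex] vs [xɛseɣo]).
But 'bird' keeps [x] in both environments ([sapax], [sapaxo]), so there is no rule changing /x/ to [ɣ] before the DEF suffix.
Therefore /ɣ/ is basic and [x] is derived by word-final obstruent devoicing (voiced obstruents become voiceless word-finally).
The one attested form of 'foot', [rafɛɣo], shows underlying /rafɛɣ/. Applying the same rule word-finally gives [rafɛx].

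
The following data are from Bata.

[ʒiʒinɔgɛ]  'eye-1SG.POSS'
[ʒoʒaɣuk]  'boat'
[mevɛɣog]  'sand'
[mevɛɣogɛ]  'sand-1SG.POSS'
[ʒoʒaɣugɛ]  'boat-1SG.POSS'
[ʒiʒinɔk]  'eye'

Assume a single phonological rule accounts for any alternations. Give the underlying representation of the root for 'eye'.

The stem for 'eye' ends in [g] in [ʒiʒinɔgɛ] but [k] in [ʒiʒinɔk].
But 'sand' keeps [g] in both environments ([mevɛɣogɛ], [mevɛɣog]), so there is no rule changing /g/ to [k] in isolation.
The underlying segment must be /k/; voiceless stops become voiced between vowels, yielding [g] there.

/ʒiʒinɔk/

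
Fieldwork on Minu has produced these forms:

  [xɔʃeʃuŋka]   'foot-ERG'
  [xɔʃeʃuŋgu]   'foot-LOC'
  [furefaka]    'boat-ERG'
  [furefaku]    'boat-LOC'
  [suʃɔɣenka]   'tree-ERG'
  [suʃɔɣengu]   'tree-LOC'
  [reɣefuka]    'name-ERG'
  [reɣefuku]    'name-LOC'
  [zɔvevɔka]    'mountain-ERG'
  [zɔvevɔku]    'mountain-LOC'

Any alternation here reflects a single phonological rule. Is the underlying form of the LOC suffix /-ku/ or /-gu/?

The LOC morpheme has two allomorphs, [-gu] and [-ku].
The ERG suffix, which begins with [k], is invariant after every stem; so [k] is not altered by any rule here.
So the underlying form is /-gu/, and voiced stops become voiceless after a vowel.

/-gu/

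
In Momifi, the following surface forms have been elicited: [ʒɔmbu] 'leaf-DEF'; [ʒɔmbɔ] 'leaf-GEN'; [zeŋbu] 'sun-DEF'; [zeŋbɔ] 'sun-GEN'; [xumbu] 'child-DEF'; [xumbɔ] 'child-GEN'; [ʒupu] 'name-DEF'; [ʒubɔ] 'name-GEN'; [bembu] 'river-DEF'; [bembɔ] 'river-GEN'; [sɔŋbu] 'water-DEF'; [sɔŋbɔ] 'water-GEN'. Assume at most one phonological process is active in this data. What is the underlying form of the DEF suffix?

The DEF morpheme has two allomorphs, [-bu] and [-pu].
By contrast the GEN suffix keeps its initial [b] throughout — that segment must be underlying.
So the underlying form is /-pu/, and voiceless stops become voiced after a nasal.

/-pu/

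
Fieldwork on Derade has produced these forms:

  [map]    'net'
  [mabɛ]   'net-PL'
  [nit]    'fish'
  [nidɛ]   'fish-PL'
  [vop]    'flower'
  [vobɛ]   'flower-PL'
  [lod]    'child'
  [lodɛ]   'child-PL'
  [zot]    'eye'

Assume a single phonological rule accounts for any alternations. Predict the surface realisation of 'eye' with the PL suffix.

The root 'fish' surfaces as [nit] and [nidɛ], with a stem-final [t] ~ [d] alternation.
Compare 'child', with invariant [d] in [lod] and [lodɛ]: an analysis with underlying /d/ and a rule producing [t] in isolation would wrongly predict alternation here too.
The alternation reflects intervocalic voicing: voiceless stops become voiced between vowels. /t/ is underlying.
From [zot] the stem 'eye' is /zot/; between vowels this yields [zodɛ].

[zodɛ]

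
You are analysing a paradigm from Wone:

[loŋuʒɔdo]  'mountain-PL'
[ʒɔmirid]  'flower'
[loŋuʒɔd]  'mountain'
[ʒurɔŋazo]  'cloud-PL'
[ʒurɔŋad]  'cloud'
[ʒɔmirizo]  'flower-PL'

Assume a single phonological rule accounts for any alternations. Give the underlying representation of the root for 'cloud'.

/ʒurɔŋaz/

The stem for 'cloud' ends in [z] in [ʒurɔŋazo] but [d] in [ʒurɔŋad].
But 'mountain' keeps [d] in both environments ([loŋuʒɔdo], [loŋuʒɔd]), so there is no rule changing /d/ to [z] before the PL suffix.
The underlying segment must be /z/; voiced fricatives become stops word-finally, yielding [d] there.
The underlying form of 'cloud' is therefore /ʒurɔŋaz/.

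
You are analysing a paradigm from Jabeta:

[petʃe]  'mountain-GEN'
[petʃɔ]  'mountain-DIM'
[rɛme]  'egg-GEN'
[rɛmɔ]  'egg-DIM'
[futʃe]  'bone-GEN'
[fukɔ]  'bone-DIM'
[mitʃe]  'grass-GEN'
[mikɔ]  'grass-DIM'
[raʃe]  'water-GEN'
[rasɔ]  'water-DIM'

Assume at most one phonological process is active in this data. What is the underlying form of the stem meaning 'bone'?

The root 'bone' surfaces as [futʃe] and [fukɔ], with a stem-final [tʃ] ~ [k] alternation.
The stem 'mountain' ([petʃe], [petʃɔ]) shows [tʃ] unchanged in both environments, so [tʃ] cannot be basic with [k] derived before the DIM suffix.
Therefore /k/ is basic and [tʃ] is derived by palatalization before a front vowel (/k/ and /s/ become palato-alveolar [tʃ] and [ʃ] before a front vowel).

/fuk/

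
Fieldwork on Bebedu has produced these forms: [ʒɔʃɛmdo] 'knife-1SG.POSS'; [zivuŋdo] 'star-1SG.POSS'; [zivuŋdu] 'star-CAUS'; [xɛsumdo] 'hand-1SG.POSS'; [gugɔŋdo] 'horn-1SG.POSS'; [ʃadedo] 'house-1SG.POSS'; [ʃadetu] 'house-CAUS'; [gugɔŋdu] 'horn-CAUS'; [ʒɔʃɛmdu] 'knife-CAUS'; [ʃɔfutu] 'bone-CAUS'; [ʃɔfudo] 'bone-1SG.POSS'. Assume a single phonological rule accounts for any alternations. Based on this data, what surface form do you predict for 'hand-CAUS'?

The CAUS suffix surfaces as [-du] and [-tu], depending on the final segment of the stem.
The 1SG.POSS suffix, which begins with [d], is invariant after every stem; so [d] is not altered by any rule here.
So the underlying form is /-tu/, and voiceless stops become voiced after a nasal.
After 'hand', which ends in a nasal, the suffix surfaces as [-du], giving [xɛsumdu].

[xɛsumdu]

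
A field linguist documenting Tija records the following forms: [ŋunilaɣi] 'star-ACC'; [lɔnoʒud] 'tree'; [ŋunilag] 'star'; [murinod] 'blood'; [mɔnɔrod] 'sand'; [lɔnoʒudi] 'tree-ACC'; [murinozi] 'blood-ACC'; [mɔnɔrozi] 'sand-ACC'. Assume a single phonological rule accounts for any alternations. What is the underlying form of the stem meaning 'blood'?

/murinoz/

The stem for 'blood' ends in [d] in [murinod] but [z] in [murinozi].
If /d/ were underlying and a rule turned it into [z] before the ACC suffix, 'tree' would also alternate; but it has [d] in both [lɔnoʒud] and [lɔnoʒudi].
The alternation reflects word-final hardening: voiced fricatives become stops word-finally. /z/ is underlying.
The underlying form of 'blood' is therefore /murinoz/.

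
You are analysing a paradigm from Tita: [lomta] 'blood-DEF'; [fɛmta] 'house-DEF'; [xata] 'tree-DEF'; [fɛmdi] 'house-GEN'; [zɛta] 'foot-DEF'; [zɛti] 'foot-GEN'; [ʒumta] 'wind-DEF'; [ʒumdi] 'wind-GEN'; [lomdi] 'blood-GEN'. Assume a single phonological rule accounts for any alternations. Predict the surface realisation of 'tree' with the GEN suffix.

The GEN morpheme has two allomorphs, [-di] and [-ti].
The DEF suffix, which begins with [t], is invariant after every stem; so [t] is not altered by any rule here.
So the underlying form is /-di/, and voiced stops become voiceless after a vowel.
After 'tree', which ends in a vowel, the suffix surfaces as [-ti], giving [xati].

[xati]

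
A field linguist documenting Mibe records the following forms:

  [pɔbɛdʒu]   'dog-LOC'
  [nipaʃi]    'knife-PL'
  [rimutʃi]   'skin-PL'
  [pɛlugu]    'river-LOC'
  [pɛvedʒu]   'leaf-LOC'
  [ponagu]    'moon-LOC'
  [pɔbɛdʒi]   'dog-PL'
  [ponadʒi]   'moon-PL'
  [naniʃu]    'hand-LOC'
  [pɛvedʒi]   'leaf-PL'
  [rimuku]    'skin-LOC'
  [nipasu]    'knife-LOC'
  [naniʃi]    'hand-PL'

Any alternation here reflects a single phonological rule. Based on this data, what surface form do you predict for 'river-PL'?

[pɛludʒi]

The stem for 'moon' ends in [g] in [ponagu] but [dʒ] in [ponadʒi].
The stem 'dog' ([pɔbɛdʒu], [pɔbɛdʒi]) shows [dʒ] unchanged in both environments, so [dʒ] cannot be basic with [g] derived before the LOC suffix.
The underlying segment must be /g/; /k/, /g/ and /s/ become palato-alveolar [tʃ], [dʒ] and [ʃ] before a front vowel, yielding [dʒ] there.
The one attested form of 'river', [pɛlugu], shows underlying /pɛlug/. Applying the same rule before a front vowel gives [pɛludʒi].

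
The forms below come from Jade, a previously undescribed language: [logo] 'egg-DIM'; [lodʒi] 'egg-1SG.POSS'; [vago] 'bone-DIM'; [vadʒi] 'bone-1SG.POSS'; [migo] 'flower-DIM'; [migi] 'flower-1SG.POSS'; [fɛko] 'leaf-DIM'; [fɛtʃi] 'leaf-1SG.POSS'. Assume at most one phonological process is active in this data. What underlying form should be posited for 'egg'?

/lodʒ/

In [logo] and [lodʒi] the final segment of 'egg' alternates: [g] ~ [dʒ].
The stem 'flower' ([migo], [migi]) shows [g] unchanged in both environments, so [g] cannot be basic with [dʒ] derived before the 1SG.POSS suffix.
Therefore /dʒ/ is basic and [g] is derived by depalatalization (palato-alveolar /tʃ/ and /dʒ/ become [k] and [g] when no front vowel follows).
Hence 'egg' is /lodʒ/ underlyingly.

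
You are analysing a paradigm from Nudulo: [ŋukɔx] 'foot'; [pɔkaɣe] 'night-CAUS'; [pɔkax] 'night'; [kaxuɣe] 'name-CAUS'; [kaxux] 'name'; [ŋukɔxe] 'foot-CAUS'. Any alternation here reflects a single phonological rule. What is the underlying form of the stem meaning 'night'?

The stem for 'night' ends in [ɣ] in [pɔkaɣe] but [x] in [pɔkax].
If /x/ were underlying and a rule turned it into [ɣ] before the CAUS suffix, 'foot' would also alternate; but it has [x] in both [ŋukɔxe] and [ŋukɔx].
Therefore /ɣ/ is basic and [x] is derived by word-final obstruent devoicing (voiced obstruents become voiceless word-finally).
So 'night' = /pɔkaɣ/.

/pɔkaɣ/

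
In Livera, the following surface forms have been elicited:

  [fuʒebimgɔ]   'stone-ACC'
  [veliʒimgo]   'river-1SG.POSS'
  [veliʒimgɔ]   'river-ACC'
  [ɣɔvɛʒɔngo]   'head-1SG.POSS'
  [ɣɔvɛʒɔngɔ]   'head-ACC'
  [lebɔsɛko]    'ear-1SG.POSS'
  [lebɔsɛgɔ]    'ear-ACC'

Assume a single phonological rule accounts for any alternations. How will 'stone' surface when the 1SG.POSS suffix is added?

[fuʒebimgo]

The 1SG.POSS morpheme has two allomorphs, [-go] and [-ko].
The ACC suffix, which begins with [g], is invariant after every stem; so [g] is not altered by any rule here.
So the underlying form is /-ko/, and voiceless stops become voiced after a nasal.
After 'stone', which ends in a nasal, the suffix surfaces as [-go], giving [fuʒebimgo].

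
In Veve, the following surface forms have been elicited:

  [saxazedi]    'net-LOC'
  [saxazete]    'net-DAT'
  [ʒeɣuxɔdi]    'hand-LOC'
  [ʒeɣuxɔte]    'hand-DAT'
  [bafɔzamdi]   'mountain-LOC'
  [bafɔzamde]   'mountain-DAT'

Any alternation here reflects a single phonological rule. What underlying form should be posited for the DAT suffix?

/-te/

The DAT suffix surfaces as [-de] and [-te], depending on the final segment of the stem.
The LOC suffix, which begins with [d], is invariant after every stem; so [d] is not altered by any rule here.
So the underlying form is /-te/, and voiceless stops become voiced after a nasal.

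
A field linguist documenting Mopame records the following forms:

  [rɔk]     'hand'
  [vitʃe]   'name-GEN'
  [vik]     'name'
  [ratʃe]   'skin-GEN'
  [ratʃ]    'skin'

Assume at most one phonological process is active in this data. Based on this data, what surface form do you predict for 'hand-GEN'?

[rɔtʃe]

'name' shows [tʃ] ~ [k] at the end of the stem ([vitʃe] vs [vik]).
The stem 'skin' ([ratʃe], [ratʃ]) shows [tʃ] unchanged in both environments, so [tʃ] cannot be basic with [k] derived in isolation.
Therefore /k/ is basic and [tʃ] is derived by palatalization before a front vowel (/k/ becomes palato-alveolar [tʃ] before a front vowel).
The one attested form of 'hand', [rɔk], shows underlying /rɔk/. Applying the same rule before a front vowel gives [rɔtʃe].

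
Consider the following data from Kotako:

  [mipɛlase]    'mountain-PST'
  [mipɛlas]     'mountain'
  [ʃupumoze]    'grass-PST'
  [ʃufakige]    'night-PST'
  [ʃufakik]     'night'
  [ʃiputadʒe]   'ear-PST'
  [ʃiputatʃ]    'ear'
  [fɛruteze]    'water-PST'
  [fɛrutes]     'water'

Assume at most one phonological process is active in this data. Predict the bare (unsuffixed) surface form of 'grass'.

[ʃupumos]

The root 'water' surfaces as [fɛruteze] and [fɛrutes], with a stem-final [z] ~ [s] alternation.
If /s/ were underlying and a rule turned it into [z] before the PST suffix, 'mountain' would also alternate; but it has [s] in both [mipɛlase] and [mipɛlas].
Therefore /z/ is basic and [s] is derived by word-final obstruent devoicing (voiced obstruents become voiceless word-finally).
The one attested form of 'grass', [ʃupumoze], shows underlying /ʃupumoz/. Applying the same rule word-finally gives [ʃupumos].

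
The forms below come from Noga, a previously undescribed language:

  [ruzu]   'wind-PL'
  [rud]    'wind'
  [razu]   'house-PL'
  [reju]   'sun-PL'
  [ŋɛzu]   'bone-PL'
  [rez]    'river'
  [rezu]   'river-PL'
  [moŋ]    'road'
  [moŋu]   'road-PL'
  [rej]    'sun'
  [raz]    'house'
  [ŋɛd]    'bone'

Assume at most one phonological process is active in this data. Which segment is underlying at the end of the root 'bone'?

The root 'bone' surfaces as [ŋɛzu] and [ŋɛd], with a stem-final [z] ~ [d] alternation.
But 'house' keeps [z] in both environments ([razu], [raz]), so there is no rule changing /z/ to [d] in isolation.
So /d/ is underlying, and a rule of intervocalic spirantization — voiced stops become fricatives between vowels — gives [z].

/d/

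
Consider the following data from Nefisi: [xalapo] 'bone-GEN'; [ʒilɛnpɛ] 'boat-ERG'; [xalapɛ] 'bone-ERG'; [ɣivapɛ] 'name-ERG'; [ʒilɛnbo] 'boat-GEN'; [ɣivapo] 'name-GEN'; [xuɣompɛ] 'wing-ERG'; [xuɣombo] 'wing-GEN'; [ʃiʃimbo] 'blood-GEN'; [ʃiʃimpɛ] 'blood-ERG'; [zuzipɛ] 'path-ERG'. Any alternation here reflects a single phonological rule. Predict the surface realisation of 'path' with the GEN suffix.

The GEN morpheme has two allomorphs, [-bo] and [-po].
By contrast the ERG suffix keeps its initial [p] throughout — that segment must be underlying.
The GEN suffix is therefore /-bo/ underlyingly, with post-vocalic devoicing: voiced stops become voiceless after a vowel.
After 'path', which ends in a vowel, the suffix surfaces as [-po], giving [zuzipo].

[zuzipo]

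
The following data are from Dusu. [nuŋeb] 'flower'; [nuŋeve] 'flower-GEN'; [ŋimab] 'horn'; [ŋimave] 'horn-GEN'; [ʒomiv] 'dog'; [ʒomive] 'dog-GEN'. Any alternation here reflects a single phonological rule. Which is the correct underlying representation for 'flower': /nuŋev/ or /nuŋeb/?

/nuŋeb/

The stem for 'flower' ends in [b] in [nuŋeb] but [v] in [nuŋeve].
But 'dog' keeps [v] in both environments ([ʒomiv], [ʒomive]), so there is no rule changing /v/ to [b] in isolation.
Therefore /b/ is basic and [v] is derived by intervocalic spirantization (voiced stops become fricatives between vowels).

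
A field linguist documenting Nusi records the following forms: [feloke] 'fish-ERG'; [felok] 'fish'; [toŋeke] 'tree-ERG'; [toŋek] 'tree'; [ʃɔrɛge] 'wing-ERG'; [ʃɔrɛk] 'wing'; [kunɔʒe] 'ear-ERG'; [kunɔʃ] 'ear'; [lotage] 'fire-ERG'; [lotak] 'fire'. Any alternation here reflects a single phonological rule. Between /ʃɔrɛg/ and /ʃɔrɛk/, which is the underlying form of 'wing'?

The stem for 'wing' ends in [g] in [ʃɔrɛge] but [k] in [ʃɔrɛk].
But 'fish' keeps [k] in both environments ([feloke], [felok]), so there is no rule changing /k/ to [g] before the ERG suffix.
So /g/ is underlying, and a rule of word-final obstruent devoicing — voiced obstruents become voiceless word-finally — gives [k].

/ʃɔrɛg/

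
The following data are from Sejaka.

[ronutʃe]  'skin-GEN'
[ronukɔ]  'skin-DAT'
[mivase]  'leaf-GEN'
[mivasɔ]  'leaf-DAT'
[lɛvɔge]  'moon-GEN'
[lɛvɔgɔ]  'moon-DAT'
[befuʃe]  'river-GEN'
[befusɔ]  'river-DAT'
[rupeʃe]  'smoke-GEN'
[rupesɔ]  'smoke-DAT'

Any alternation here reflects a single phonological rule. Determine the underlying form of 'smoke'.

In [rupeʃe] and [rupesɔ] the final segment of 'smoke' alternates: [ʃ] ~ [s].
The stem 'leaf' ([mivase], [mivasɔ]) shows [s] unchanged in both environments, so [s] cannot be basic with [ʃ] derived before the GEN suffix.
The alternation reflects depalatalization: palato-alveolar /tʃ/ and /ʃ/ become [k] and [s] when no front vowel follows. /ʃ/ is underlying.
So 'smoke' = /rupeʃ/.

/rupeʃ/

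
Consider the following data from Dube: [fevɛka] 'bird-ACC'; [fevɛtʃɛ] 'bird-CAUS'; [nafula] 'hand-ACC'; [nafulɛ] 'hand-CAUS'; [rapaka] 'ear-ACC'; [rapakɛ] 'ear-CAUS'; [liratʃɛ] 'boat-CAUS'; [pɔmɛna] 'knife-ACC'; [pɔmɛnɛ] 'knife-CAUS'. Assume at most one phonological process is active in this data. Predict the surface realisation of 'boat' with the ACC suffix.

In [fevɛka] and [fevɛtʃɛ] the final segment of 'bird' alternates: [k] ~ [tʃ].
Compare 'ear', with invariant [k] in [rapaka] and [rapakɛ]: an analysis with underlying /k/ and a rule producing [tʃ] before the CAUS suffix would wrongly predict alternation here too.
The alternation reflects depalatalization: palato-alveolar /tʃ/ becomes [k] when no front vowel follows. /tʃ/ is underlying.
The one attested form of 'boat', [liratʃɛ], shows underlying /liratʃ/. Applying the same rule when no front vowel follows gives [liraka].

[liraka]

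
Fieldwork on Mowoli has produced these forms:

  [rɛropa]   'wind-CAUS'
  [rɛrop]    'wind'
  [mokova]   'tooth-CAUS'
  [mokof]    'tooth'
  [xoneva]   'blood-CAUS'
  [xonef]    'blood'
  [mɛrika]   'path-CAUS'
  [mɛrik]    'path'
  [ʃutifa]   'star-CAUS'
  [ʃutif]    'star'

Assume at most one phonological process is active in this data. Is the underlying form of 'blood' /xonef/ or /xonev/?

In [xoneva] and [xonef] the final segment of 'blood' alternates: [v] ~ [f].
But 'star' keeps [f] in both environments ([ʃutifa], [ʃutif]), so there is no rule changing /f/ to [v] before the CAUS suffix.
The alternation reflects word-final obstruent devoicing: voiced obstruents become voiceless word-finally. /v/ is underlying.

/xonev/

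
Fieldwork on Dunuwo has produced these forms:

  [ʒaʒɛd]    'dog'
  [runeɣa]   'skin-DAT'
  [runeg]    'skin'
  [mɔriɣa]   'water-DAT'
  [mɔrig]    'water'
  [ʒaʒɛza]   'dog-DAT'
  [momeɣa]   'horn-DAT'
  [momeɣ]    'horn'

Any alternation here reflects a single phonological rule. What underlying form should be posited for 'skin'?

The root 'skin' surfaces as [runeg] and [runeɣa], with a stem-final [g] ~ [ɣ] alternation.
The stem 'horn' ([momeɣ], [momeɣa]) shows [ɣ] unchanged in both environments, so [ɣ] cannot be basic with [g] derived in isolation.
So /g/ is underlying, and a rule of intervocalic spirantization — voiced stops become fricatives between vowels — gives [ɣ].
Hence 'skin' is /runeg/ underlyingly.

/runeg/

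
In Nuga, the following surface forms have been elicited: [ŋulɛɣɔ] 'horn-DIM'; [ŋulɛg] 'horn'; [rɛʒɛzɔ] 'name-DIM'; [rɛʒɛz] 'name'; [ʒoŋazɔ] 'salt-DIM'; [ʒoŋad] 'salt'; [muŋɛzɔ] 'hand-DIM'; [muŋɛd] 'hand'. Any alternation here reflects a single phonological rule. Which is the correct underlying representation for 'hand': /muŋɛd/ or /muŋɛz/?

/muŋɛd/

The stem for 'hand' ends in [z] in [muŋɛzɔ] but [d] in [muŋɛd].
If /z/ were underlying and a rule turned it into [d] in isolation, 'name' would also alternate; but it has [z] in both [rɛʒɛzɔ] and [rɛʒɛz].
The alternation reflects intervocalic spirantization: voiced stops become fricatives between vowels. /d/ is underlying.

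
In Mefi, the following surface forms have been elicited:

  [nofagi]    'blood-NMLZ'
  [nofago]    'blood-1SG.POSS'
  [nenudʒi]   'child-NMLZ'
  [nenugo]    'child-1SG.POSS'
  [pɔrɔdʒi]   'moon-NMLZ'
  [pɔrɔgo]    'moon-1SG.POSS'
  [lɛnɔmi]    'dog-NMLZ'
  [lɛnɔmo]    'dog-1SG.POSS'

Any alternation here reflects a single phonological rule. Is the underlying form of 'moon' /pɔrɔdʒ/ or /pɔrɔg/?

The stem for 'moon' ends in [dʒ] in [pɔrɔdʒi] but [g] in [pɔrɔgo].
Compare 'blood', with invariant [g] in [nofagi] and [nofago]: an analysis with underlying /g/ and a rule producing [dʒ] before the NMLZ suffix would wrongly predict alternation here too.
Therefore /dʒ/ is basic and [g] is derived by depalatalization (palato-alveolar /dʒ/ becomes [g] when no front vowel follows).

/pɔrɔdʒ/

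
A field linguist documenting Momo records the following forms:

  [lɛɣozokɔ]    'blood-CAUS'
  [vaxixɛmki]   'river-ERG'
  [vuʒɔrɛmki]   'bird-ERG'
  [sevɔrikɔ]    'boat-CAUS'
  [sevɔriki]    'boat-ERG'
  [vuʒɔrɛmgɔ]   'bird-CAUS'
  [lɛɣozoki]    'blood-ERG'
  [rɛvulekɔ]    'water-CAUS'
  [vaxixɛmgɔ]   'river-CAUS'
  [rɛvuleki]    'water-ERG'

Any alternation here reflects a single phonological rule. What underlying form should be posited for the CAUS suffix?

The CAUS morpheme has two allomorphs, [-gɔ] and [-kɔ].
By contrast the ERG suffix keeps its initial [k] throughout — that segment must be underlying.
So the underlying form is /-gɔ/, and voiced stops become voiceless after a vowel.

/-gɔ/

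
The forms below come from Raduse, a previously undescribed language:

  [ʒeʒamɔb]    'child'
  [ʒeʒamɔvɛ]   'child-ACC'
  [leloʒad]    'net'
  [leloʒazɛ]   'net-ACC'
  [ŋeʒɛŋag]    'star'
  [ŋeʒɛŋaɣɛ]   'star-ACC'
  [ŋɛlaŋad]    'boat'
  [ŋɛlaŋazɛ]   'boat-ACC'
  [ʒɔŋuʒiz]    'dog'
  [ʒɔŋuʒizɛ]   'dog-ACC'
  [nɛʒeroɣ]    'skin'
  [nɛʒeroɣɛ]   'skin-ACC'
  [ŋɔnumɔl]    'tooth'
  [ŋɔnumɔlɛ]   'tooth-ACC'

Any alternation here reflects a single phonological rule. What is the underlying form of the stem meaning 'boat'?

/ŋɛlaŋad/

'boat' shows [d] ~ [z] at the end of the stem ([ŋɛlaŋad] vs [ŋɛlaŋazɛ]).
But 'dog' keeps [z] in both environments ([ʒɔŋuʒiz], [ʒɔŋuʒizɛ]), so there is no rule changing /z/ to [d] in isolation.
The underlying segment must be /d/; voiced stops become fricatives between vowels, yielding [z] there.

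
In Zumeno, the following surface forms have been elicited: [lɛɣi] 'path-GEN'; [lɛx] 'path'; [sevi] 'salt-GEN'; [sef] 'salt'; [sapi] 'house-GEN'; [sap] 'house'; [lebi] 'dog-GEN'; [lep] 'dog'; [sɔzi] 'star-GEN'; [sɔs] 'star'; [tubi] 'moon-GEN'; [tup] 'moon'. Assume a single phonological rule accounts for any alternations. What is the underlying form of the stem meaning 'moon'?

'moon' shows [b] ~ [p] at the end of the stem ([tubi] vs [tup]).
If /p/ were underlying and a rule turned it into [b] before the GEN suffix, 'house' would also alternate; but it has [p] in both [sapi] and [sap].
The underlying segment must be /b/; voiced obstruents become voiceless word-finally, yielding [p] there.
The underlying form of 'moon' is therefore /tub/.

/tub/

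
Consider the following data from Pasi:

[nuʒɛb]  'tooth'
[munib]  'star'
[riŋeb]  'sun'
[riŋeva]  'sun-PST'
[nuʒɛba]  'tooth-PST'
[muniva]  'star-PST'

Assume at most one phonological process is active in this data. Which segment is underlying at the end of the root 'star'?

'star' shows [v] ~ [b] at the end of the stem ([muniva] vs [munib]).
But 'tooth' keeps [b] in both environments ([nuʒɛba], [nuʒɛb]), so there is no rule changing /b/ to [v] before the PST suffix.
Therefore /v/ is basic and [b] is derived by word-final hardening (voiced fricatives become stops word-finally).

/v/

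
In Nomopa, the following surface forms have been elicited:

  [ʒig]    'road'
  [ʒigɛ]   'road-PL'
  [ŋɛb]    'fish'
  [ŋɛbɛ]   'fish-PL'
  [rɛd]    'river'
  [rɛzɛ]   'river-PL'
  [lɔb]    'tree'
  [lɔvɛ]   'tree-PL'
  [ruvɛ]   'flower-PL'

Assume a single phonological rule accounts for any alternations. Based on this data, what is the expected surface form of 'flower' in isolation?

The root 'tree' surfaces as [lɔb] and [lɔvɛ], with a stem-final [b] ~ [v] alternation.
The stem 'fish' ([ŋɛb], [ŋɛbɛ]) shows [b] unchanged in both environments, so [b] cannot be basic with [v] derived before the PL suffix.
Therefore /v/ is basic and [b] is derived by word-final hardening (voiced fricatives become stops word-finally).
From [ruvɛ] the stem 'flower' is /ruv/; word-finally this yields [rub].

[rub]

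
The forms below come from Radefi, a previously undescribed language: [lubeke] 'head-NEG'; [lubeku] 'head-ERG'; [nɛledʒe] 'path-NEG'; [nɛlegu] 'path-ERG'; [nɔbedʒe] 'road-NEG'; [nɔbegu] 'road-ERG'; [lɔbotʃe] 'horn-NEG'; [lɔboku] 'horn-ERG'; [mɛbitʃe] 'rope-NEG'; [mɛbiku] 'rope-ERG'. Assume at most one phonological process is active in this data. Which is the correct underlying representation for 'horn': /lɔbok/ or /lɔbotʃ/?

In [lɔbotʃe] and [lɔboku] the final segment of 'horn' alternates: [tʃ] ~ [k].
Compare 'head', with invariant [k] in [lubeke] and [lubeku]: an analysis with underlying /k/ and a rule producing [tʃ] before the NEG suffix would wrongly predict alternation here too.
So /tʃ/ is underlying, and a rule of depalatalization — palato-alveolar /tʃ/ and /dʒ/ become [k] and [g] when no front vowel follows — gives [k].

/lɔbotʃ/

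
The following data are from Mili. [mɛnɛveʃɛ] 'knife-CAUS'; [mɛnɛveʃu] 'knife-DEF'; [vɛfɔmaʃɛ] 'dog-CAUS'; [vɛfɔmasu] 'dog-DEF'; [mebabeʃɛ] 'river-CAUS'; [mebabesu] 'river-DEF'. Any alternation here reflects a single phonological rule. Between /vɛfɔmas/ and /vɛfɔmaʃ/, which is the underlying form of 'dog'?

/vɛfɔmas/

In [vɛfɔmaʃɛ] and [vɛfɔmasu] the final segment of 'dog' alternates: [ʃ] ~ [s].
The stem 'knife' ([mɛnɛveʃɛ], [mɛnɛveʃu]) shows [ʃ] unchanged in both environments, so [ʃ] cannot be basic with [s] derived before the DEF suffix.
So /s/ is underlying, and a rule of palatalization before a front vowel — /s/ becomes palato-alveolar [ʃ] before a front vowel — gives [ʃ].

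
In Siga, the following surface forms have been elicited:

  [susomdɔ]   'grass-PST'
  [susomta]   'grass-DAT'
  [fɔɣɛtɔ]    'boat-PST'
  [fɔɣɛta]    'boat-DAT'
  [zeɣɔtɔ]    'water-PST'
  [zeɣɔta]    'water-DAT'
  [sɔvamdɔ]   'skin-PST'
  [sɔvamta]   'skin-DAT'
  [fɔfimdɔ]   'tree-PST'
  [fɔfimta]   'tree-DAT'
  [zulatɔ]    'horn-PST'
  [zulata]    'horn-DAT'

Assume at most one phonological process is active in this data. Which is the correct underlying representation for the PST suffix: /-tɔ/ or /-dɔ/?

The PST suffix surfaces as [-dɔ] and [-tɔ], depending on the final segment of the stem.
The DAT suffix, which begins with [t], is invariant after every stem; so [t] is not altered by any rule here.
The PST suffix is therefore /-dɔ/ underlyingly, with post-vocalic devoicing: voiced stops become voiceless after a vowel.

/-dɔ/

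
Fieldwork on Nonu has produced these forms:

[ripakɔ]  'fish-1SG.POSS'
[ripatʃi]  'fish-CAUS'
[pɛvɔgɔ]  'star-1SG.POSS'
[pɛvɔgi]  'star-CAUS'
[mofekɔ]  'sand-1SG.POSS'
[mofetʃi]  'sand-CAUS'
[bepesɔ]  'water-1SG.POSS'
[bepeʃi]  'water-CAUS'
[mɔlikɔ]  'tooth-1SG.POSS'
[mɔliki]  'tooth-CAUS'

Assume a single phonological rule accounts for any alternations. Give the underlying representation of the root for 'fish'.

/ripatʃ/

In [ripakɔ] and [ripatʃi] the final segment of 'fish' alternates: [k] ~ [tʃ].
If /k/ were underlying and a rule turned it into [tʃ] before the CAUS suffix, 'tooth' would also alternate; but it has [k] in both [mɔlikɔ] and [mɔliki].
The alternation reflects depalatalization: palato-alveolar /tʃ/ and /ʃ/ become [k] and [s] when no front vowel follows. /tʃ/ is underlying.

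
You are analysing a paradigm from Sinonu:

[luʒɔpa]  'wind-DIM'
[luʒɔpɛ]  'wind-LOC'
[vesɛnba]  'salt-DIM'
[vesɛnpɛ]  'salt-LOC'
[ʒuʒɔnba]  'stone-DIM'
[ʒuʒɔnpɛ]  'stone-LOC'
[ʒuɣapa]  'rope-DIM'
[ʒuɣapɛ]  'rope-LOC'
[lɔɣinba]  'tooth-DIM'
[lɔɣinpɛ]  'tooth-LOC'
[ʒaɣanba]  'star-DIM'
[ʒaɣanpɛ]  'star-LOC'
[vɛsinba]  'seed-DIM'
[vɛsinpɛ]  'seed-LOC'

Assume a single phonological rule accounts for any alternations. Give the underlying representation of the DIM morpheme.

The DIM suffix surfaces as [-ba] and [-pa], depending on the final segment of the stem.
By contrast the LOC suffix keeps its initial [p] throughout — that segment must be underlying.
The DIM suffix is therefore /-ba/ underlyingly, with post-vocalic devoicing: voiced stops become voiceless after a vowel.

/-ba/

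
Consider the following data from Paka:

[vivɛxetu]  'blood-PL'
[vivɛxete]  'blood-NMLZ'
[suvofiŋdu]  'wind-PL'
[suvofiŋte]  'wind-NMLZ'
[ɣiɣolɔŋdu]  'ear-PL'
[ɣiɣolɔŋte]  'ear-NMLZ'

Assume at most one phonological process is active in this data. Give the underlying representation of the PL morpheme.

The PL suffix surfaces as [-du] and [-tu], depending on the final segment of the stem.
The NMLZ suffix, which begins with [t], is invariant after every stem; so [t] is not altered by any rule here.
The PL suffix is therefore /-du/ underlyingly, with post-vocalic devoicing: voiced stops become voiceless after a vowel.

/-du/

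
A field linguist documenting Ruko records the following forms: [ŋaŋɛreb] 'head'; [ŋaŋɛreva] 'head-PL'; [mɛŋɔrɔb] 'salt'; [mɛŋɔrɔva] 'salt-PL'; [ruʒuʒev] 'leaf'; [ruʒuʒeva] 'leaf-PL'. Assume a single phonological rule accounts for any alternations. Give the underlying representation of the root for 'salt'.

/mɛŋɔrɔb/

'salt' shows [b] ~ [v] at the end of the stem ([mɛŋɔrɔb] vs [mɛŋɔrɔva]).
Compare 'leaf', with invariant [v] in [ruʒuʒev] and [ruʒuʒeva]: an analysis with underlying /v/ and a rule producing [b] in isolation would wrongly predict alternation here too.
The alternation reflects intervocalic spirantization: voiced stops become fricatives between vowels. /b/ is underlying.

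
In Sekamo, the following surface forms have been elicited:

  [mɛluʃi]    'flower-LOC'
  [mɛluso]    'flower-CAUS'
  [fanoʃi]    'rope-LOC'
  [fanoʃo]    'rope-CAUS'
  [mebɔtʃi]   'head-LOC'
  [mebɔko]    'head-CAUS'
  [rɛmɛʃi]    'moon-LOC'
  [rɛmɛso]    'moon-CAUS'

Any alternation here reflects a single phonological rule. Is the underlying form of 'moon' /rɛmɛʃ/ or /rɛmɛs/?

The root 'moon' surfaces as [rɛmɛʃi] and [rɛmɛso], with a stem-final [ʃ] ~ [s] alternation.
If /ʃ/ were underlying and a rule turned it into [s] before the CAUS suffix, 'rope' would also alternate; but it has [ʃ] in both [fanoʃi] and [fanoʃo].
The alternation reflects palatalization before a front vowel: /k/ and /s/ become palato-alveolar [tʃ] and [ʃ] before a front vowel. /s/ is underlying.

/rɛmɛs/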